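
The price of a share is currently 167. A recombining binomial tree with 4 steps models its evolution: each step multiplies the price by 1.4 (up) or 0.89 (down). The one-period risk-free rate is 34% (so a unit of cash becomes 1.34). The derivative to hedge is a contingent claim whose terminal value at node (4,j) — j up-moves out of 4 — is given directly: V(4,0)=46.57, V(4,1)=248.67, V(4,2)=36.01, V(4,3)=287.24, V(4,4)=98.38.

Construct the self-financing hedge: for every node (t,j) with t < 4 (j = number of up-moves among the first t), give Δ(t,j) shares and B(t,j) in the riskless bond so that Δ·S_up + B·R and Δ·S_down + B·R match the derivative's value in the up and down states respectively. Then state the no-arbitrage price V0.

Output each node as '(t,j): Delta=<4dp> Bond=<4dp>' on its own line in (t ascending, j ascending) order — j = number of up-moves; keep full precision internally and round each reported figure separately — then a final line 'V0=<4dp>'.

Risk-neutral probability p* = (R−d)/(u−d) = (1.34−0.89)/(1.4−0.89) = 0.8824.
At expiry t=4: V(4,0)=46.5700, V(4,1)=248.6700, V(4,2)=36.0100, V(4,3)=287.2400, V(4,4)=98.3800
Node (3,0) S=117.7298: V=(p*·248.6700+(1−p*)·46.5700)/1.34=167.8310; Δ=(248.6700−46.5700)/(164.8218−104.7795)=3.3660; B=V−Δ·S=-228.4435
Node (3,1) S=185.1930: V=(p*·36.0100+(1−p*)·248.6700)/1.34=45.5439; Δ=(36.0100−248.6700)/(259.2702−164.8218)=-2.2516; B=V−Δ·S=462.5243
Node (3,2) S=291.3148: V=(p*·287.2400+(1−p*)·36.0100)/1.34=192.3011; Δ=(287.2400−36.0100)/(407.8407−259.2702)=1.6910; B=V−Δ·S=-300.3067
Node (3,3) S=458.2480: V=(p*·98.3800+(1−p*)·287.2400)/1.34=89.9991; Δ=(98.3800−287.2400)/(641.5472−407.8407)=-0.8081; B=V−Δ·S=460.3128
Node (2,0) S=132.2807: V=(p*·45.5439+(1−p*)·167.8310)/1.34=44.7243; Δ=(45.5439−167.8310)/(185.1930−117.7298)=-1.8127; B=V−Δ·S=284.5030
Node (2,1) S=208.0820: V=(p*·192.3011+(1−p*)·45.5439)/1.34=130.6236; Δ=(192.3011−45.5439)/(291.3148−185.1930)=1.3829; B=V−Δ·S=-157.1357
Node (2,2) S=327.3200: V=(p*·89.9991+(1−p*)·192.3011)/1.34=76.1453; Δ=(89.9991−192.3011)/(458.2480−291.3148)=-0.6128; B=V−Δ·S=276.7375
Node (1,0) S=148.6300: V=(p*·130.6236+(1−p*)·44.7243)/1.34=89.9386; Δ=(130.6236−44.7243)/(208.0820−132.2807)=1.1332; B=V−Δ·S=-78.4912
Node (1,1) S=233.8000: V=(p*·76.1453+(1−p*)·130.6236)/1.34=61.6078; Δ=(76.1453−130.6236)/(327.3200−208.0820)=-0.4569; B=V−Δ·S=168.4280
Node (0,0) S=167.0000: V=(p*·61.6078+(1−p*)·89.9386)/1.34=48.4633; Δ=(61.6078−89.9386)/(233.8000−148.6300)=-0.3326; B=V−Δ·S=104.0140
Check: Δ(0,0)·S0 + B(0,0) = 48.4633 = V0.

(0,0): Delta=-0.3326 Bond=104.0140
(1,0): Delta=1.1332 Bond=-78.4912
(1,1): Delta=-0.4569 Bond=168.4280
(2,0): Delta=-1.8127 Bond=284.5030
(2,1): Delta=1.3829 Bond=-157.1357
(2,2): Delta=-0.6128 Bond=276.7375
(3,0): Delta=3.3660 Bond=-228.4435
(3,1): Delta=-2.2516 Bond=462.5243
(3,2): Delta=1.6910 Bond=-300.3067
(3,3): Delta=-0.8081 Bond=460.3128
V0=48.4633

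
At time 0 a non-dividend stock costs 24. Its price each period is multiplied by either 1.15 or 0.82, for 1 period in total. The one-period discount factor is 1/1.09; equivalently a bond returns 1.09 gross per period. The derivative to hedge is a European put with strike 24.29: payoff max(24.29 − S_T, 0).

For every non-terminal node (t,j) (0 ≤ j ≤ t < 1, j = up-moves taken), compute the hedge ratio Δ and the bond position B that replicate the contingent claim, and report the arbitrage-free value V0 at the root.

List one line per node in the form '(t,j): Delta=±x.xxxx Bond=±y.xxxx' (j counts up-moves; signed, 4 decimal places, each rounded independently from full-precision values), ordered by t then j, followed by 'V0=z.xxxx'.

(0,0): Delta=-0.5821 Bond=14.7387
V0=0.7690

Under the risk-neutral measure, an up-move has probability p* = (R−d)/(u−d) = 0.8182 and values discount at R = 1.09.
Terminal values V(1,·): V(1,0)=4.6100, V(1,1)=0.0000
(0,0): S=24.0000. Δ = (V_up−V_dn)/(S_up−S_dn) = (0.0000−4.6100)/(27.6000−19.6800) = -0.5821. V = [p*·0.0000 + (1−p*)·4.6100]/1.09 = 0.7690. B = V − Δ·S = 14.7387.
Check: Δ(0,0)·S0 + B(0,0) = 0.7690 = V0.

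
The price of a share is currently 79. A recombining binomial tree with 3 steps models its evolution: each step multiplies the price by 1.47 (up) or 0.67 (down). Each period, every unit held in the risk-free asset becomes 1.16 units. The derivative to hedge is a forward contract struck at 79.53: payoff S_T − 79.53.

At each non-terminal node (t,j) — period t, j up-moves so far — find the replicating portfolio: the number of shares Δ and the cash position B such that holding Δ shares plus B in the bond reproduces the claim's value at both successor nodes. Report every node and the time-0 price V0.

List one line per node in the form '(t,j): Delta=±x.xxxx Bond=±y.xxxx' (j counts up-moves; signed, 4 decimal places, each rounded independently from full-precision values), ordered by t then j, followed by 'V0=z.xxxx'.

(0,0): Delta=1.0000 Bond=-50.9515
(1,0): Delta=1.0000 Bond=-59.1037
(1,1): Delta=1.0000 Bond=-59.1037
(2,0): Delta=1.0000 Bond=-68.5603
(2,1): Delta=1.0000 Bond=-68.5603
(2,2): Delta=1.0000 Bond=-68.5603
V0=28.0485

Under the risk-neutral measure, an up-move has probability p* = (R−d)/(u−d) = 0.6125 and values discount at R = 1.16.
Terminal payoffs: V(3,0)=-55.7697, V(3,1)=-27.3992, V(3,2)=34.8464, V(3,3)=171.4153
(2,0): S=35.4631. Δ = (V_up−V_dn)/(S_up−S_dn) = (-27.3992−-55.7697)/(52.1308−23.7603) = 1.0000. V = [p*·-27.3992 + (1−p*)·-55.7697]/1.16 = -33.0972. B = V − Δ·S = -68.5603.
(2,1): S=77.8071. Δ = (V_up−V_dn)/(S_up−S_dn) = (34.8464−-27.3992)/(114.3764−52.1308) = 1.0000. V = [p*·34.8464 + (1−p*)·-27.3992]/1.16 = 9.2468. B = V − Δ·S = -68.5603.
(2,2): S=170.7111. Δ = (V_up−V_dn)/(S_up−S_dn) = (171.4153−34.8464)/(250.9453−114.3764) = 1.0000. V = [p*·171.4153 + (1−p*)·34.8464]/1.16 = 102.1508. B = V − Δ·S = -68.5603.
(1,0): S=52.9300. Δ = (V_up−V_dn)/(S_up−S_dn) = (9.2468−-33.0972)/(77.8071−35.4631) = 1.0000. V = [p*·9.2468 + (1−p*)·-33.0972]/1.16 = -6.1737. B = V − Δ·S = -59.1037.
(1,1): S=116.1300. Δ = (V_up−V_dn)/(S_up−S_dn) = (102.1508−9.2468)/(170.7111−77.8071) = 1.0000. V = [p*·102.1508 + (1−p*)·9.2468]/1.16 = 57.0263. B = V − Δ·S = -59.1037.
(0,0): S=79.0000. Δ = (V_up−V_dn)/(S_up−S_dn) = (57.0263−-6.1737)/(116.1300−52.9300) = 1.0000. V = [p*·57.0263 + (1−p*)·-6.1737]/1.16 = 28.0485. B = V − Δ·S = -50.9515.
Self-financing check: at every node Δ·S+B equals the discounted successor values.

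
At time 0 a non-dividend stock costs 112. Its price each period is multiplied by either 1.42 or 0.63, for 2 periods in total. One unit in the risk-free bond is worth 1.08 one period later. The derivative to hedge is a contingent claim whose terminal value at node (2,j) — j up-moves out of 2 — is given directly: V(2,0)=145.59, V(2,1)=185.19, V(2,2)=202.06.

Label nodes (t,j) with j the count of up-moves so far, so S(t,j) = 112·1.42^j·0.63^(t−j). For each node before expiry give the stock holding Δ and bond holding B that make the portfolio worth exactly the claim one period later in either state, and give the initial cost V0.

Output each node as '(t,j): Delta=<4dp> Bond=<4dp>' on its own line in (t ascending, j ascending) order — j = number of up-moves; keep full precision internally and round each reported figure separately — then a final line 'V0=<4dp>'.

(0,0): Delta=0.2789 Bond=125.9366
(1,0): Delta=0.7104 Bond=105.5650
(1,1): Delta=0.1343 Bond=159.0155
V0=157.1749

Risk-neutral probability p* = (R−d)/(u−d) = (1.08−0.63)/(1.42−0.63) = 0.5696.
Terminal values V(2,·): V(2,0)=145.5900, V(2,1)=185.1900, V(2,2)=202.0600
(1,0): S=70.5600. Δ = (V_up−V_dn)/(S_up−S_dn) = (185.1900−145.5900)/(100.1952−44.4528) = 0.7104. V = [p*·185.1900 + (1−p*)·145.5900]/1.08 = 155.6916. B = V − Δ·S = 105.5650.
(1,1): S=159.0400. Δ = (V_up−V_dn)/(S_up−S_dn) = (202.0600−185.1900)/(225.8368−100.1952) = 0.1343. V = [p*·202.0600 + (1−p*)·185.1900]/1.08 = 180.3699. B = V − Δ·S = 159.0155.
(0,0): S=112.0000. Δ = (V_up−V_dn)/(S_up−S_dn) = (180.3699−155.6916)/(159.0400−70.5600) = 0.2789. V = [p*·180.3699 + (1−p*)·155.6916]/1.08 = 157.1749. B = V − Δ·S = 125.9366.
Self-financing check: at every node Δ·S+B equals the discounted successor values.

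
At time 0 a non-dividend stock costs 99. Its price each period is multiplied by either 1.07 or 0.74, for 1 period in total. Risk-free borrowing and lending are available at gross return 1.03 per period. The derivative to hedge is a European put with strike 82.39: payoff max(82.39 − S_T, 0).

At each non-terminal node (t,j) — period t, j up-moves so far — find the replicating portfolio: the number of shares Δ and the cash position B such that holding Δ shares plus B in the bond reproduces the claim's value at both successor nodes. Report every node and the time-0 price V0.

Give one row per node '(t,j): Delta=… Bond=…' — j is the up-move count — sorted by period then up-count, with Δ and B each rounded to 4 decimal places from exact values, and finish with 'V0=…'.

(0,0): Delta=-0.2795 Bond=28.7411
V0=1.0744

Under the risk-neutral measure, an up-move has probability p* = (R−d)/(u−d) = 0.8788 and values discount at R = 1.03.
Terminal values V(1,·): V(1,0)=9.1300, V(1,1)=0.0000
  t=0,j=0: stock 99.0000 → up 105.9300 (V=0.0000), down 73.2600 (V=9.1300). Price 1.0744; hedge Δ=-0.2795, bond B=28.7411.
Check: Δ(0,0)·S0 + B(0,0) = 1.0744 = V0.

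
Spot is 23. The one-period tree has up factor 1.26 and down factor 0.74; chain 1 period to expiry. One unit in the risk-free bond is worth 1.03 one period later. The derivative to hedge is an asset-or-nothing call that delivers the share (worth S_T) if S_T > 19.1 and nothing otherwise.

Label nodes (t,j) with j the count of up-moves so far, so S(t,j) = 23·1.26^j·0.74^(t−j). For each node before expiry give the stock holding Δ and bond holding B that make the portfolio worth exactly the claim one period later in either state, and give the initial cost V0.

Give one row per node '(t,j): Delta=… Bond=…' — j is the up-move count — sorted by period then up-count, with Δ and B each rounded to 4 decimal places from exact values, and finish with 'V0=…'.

Since d<R<u, set p* = (R−d)/(u−d) = 0.5577; price each node as the discounted p*-expectation of its children.
Terminal values V(1,·): V(1,0)=0.0000, V(1,1)=28.9800
  t=0,j=0: stock 23.0000 → up 28.9800 (V=28.9800), down 17.0200 (V=0.0000). Price 15.6912; hedge Δ=2.4231, bond B=-40.0396.
Self-financing check: at every node Δ·S+B equals the discounted successor values.

(0,0): Delta=2.4231 Bond=-40.0396
V0=15.6912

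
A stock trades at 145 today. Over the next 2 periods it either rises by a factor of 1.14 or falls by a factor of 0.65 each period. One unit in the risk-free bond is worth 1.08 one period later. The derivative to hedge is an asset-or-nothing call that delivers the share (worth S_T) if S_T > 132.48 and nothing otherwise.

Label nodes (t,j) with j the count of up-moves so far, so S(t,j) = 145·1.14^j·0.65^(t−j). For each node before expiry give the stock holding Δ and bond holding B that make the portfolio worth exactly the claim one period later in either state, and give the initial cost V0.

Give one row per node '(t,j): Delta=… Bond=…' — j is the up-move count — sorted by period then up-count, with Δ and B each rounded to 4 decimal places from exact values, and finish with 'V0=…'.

(0,0): Delta=2.1551 Bond=-188.0701
(1,0): Delta=0.0000 Bond=0.0000
(1,1): Delta=2.3265 Bond=-231.4575
V0=124.4156

The replicating-portfolio and risk-neutral prices coincide; use p* = (1.08−0.65)/(1.14−0.65) = 0.8776 for the latter.
Terminal payoffs: V(2,0)=0.0000, V(2,1)=0.0000, V(2,2)=188.4420
  t=1,j=0: stock 94.2500 → up 107.4450 (V=0.0000), down 61.2625 (V=0.0000). Price 0.0000; hedge Δ=0.0000, bond B=0.0000.
  t=1,j=1: stock 165.3000 → up 188.4420 (V=188.4420), down 107.4450 (V=0.0000). Price 153.1180; hedge Δ=2.3265, bond B=-231.4575.
  t=0,j=0: stock 145.0000 → up 165.3000 (V=153.1180), down 94.2500 (V=0.0000). Price 124.4156; hedge Δ=2.1551, bond B=-188.0701.
The time-0 hedge costs 124.4156, which is the no-arbitrage price.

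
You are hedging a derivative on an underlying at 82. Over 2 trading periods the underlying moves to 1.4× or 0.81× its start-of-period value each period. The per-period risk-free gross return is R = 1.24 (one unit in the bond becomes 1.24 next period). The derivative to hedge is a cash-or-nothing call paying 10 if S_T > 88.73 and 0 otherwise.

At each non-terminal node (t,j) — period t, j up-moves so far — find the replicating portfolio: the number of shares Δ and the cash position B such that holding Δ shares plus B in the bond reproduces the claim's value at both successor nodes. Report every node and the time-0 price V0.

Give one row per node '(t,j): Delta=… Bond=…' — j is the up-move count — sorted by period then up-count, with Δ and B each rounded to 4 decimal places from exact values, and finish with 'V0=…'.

Since d<R<u, set p* = (R−d)/(u−d) = 0.7288; price each node as the discounted p*-expectation of its children.
Terminal values V(2,·): V(2,0)=0.0000, V(2,1)=10.0000, V(2,2)=10.0000
Node (1,0) S=66.4200: V=(p*·10.0000+(1−p*)·0.0000)/1.24=5.8775; Δ=(10.0000−0.0000)/(92.9880−53.8002)=0.2552; B=V−Δ·S=-11.0716
Node (1,1) S=114.8000: V=(p*·10.0000+(1−p*)·10.0000)/1.24=8.0645; Δ=(10.0000−10.0000)/(160.7200−92.9880)=0.0000; B=V−Δ·S=8.0645
Node (0,0) S=82.0000: V=(p*·8.0645+(1−p*)·5.8775)/1.24=6.0254; Δ=(8.0645−5.8775)/(114.8000−66.4200)=0.0452; B=V−Δ·S=2.3186
The time-0 hedge costs 6.0254, which is the no-arbitrage price.

(0,0): Delta=0.0452 Bond=2.3186
(1,0): Delta=0.2552 Bond=-11.0716
(1,1): Delta=0.0000 Bond=8.0645
V0=6.0254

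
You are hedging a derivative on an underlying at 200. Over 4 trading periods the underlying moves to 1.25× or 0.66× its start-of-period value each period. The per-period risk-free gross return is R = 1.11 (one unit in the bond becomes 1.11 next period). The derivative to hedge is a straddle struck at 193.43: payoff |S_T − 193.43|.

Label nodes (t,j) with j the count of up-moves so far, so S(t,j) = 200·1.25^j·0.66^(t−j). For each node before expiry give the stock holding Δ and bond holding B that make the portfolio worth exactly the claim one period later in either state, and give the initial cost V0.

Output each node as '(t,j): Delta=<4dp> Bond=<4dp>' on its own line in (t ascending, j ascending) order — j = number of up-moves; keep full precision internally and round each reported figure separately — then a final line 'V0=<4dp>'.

Risk-neutral probability p* = (R−d)/(u−d) = (1.11−0.66)/(1.25−0.66) = 0.7627.
At expiry t=4: V(4,0)=155.4805, V(4,1)=121.5560, V(4,2)=57.3050, V(4,3)=64.3825, V(4,4)=294.8512
(3,0): S=57.4992. Δ = (V_up−V_dn)/(S_up−S_dn) = (121.5560−155.4805)/(71.8740−37.9495) = -1.0000. V = [p*·121.5560 + (1−p*)·155.4805]/1.11 = 116.7621. B = V − Δ·S = 174.2613.
(3,1): S=108.9000. Δ = (V_up−V_dn)/(S_up−S_dn) = (57.3050−121.5560)/(136.1250−71.8740) = -1.0000. V = [p*·57.3050 + (1−p*)·121.5560]/1.11 = 65.3613. B = V − Δ·S = 174.2613.
(3,2): S=206.2500. Δ = (V_up−V_dn)/(S_up−S_dn) = (64.3825−57.3050)/(257.8125−136.1250) = 0.0582. V = [p*·64.3825 + (1−p*)·57.3050]/1.11 = 56.4893. B = V − Δ·S = 44.4935.
(3,3): S=390.6250. Δ = (V_up−V_dn)/(S_up−S_dn) = (294.8512−64.3825)/(488.2812−257.8125) = 1.0000. V = [p*·294.8512 + (1−p*)·64.3825]/1.11 = 216.3637. B = V − Δ·S = -174.2613.
(2,0): S=87.1200. Δ = (V_up−V_dn)/(S_up−S_dn) = (65.3613−116.7621)/(108.9000−57.4992) = -1.0000. V = [p*·65.3613 + (1−p*)·116.7621]/1.11 = 69.8721. B = V − Δ·S = 156.9921.
(2,1): S=165.0000. Δ = (V_up−V_dn)/(S_up−S_dn) = (56.4893−65.3613)/(206.2500−108.9000) = -0.0911. V = [p*·56.4893 + (1−p*)·65.3613]/1.11 = 52.7878. B = V − Δ·S = 67.8251.
(2,2): S=312.5000. Δ = (V_up−V_dn)/(S_up−S_dn) = (216.3637−56.4893)/(390.6250−206.2500) = 0.8671. V = [p*·216.3637 + (1−p*)·56.4893]/1.11 = 160.7454. B = V − Δ·S = -110.2282.
(1,0): S=132.0000. Δ = (V_up−V_dn)/(S_up−S_dn) = (52.7878−69.8721)/(165.0000−87.1200) = -0.2194. V = [p*·52.7878 + (1−p*)·69.8721]/1.11 = 51.2088. B = V − Δ·S = 80.1652.
(1,1): S=250.0000. Δ = (V_up−V_dn)/(S_up−S_dn) = (160.7454−52.7878)/(312.5000−165.0000) = 0.7319. V = [p*·160.7454 + (1−p*)·52.7878]/1.11 = 121.7373. B = V − Δ·S = -61.2417.
(0,0): S=200.0000. Δ = (V_up−V_dn)/(S_up−S_dn) = (121.7373−51.2088)/(250.0000−132.0000) = 0.5977. V = [p*·121.7373 + (1−p*)·51.2088]/1.11 = 94.5961. B = V − Δ·S = -24.9437.
Root portfolio cost Δ·200+B reproduces V0=94.5961.

(0,0): Delta=0.5977 Bond=-24.9437
(1,0): Delta=-0.2194 Bond=80.1652
(1,1): Delta=0.7319 Bond=-61.2417
(2,0): Delta=-1.0000 Bond=156.9921
(2,1): Delta=-0.0911 Bond=67.8251
(2,2): Delta=0.8671 Bond=-110.2282
(3,0): Delta=-1.0000 Bond=174.2613
(3,1): Delta=-1.0000 Bond=174.2613
(3,2): Delta=0.0582 Bond=44.4935
(3,3): Delta=1.0000 Bond=-174.2613
V0=94.5961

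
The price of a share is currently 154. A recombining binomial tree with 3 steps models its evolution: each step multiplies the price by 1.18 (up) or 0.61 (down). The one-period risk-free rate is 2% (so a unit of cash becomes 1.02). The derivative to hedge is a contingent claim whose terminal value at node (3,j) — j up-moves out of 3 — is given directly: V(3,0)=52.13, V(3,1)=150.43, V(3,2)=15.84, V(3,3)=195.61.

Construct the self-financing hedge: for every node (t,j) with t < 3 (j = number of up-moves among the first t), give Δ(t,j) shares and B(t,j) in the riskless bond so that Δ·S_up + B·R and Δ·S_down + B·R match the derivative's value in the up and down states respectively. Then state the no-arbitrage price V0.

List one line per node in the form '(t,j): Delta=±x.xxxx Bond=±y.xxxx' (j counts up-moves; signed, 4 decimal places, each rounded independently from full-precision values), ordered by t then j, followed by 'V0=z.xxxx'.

(0,0): Delta=0.5081 Bond=22.0367
(1,0): Delta=-1.2673 Bond=189.2654
(1,1): Delta=0.8663 Bond=-42.6105
(2,0): Delta=3.0095 Bond=-52.0277
(2,1): Delta=-2.1301 Bond=288.6911
(2,2): Delta=1.4708 Bond=-173.0838
V0=100.2909

Under the risk-neutral measure, an up-move has probability p* = (R−d)/(u−d) = 0.7193 and values discount at R = 1.02.
Terminal values V(3,·): V(3,0)=52.1300, V(3,1)=150.4300, V(3,2)=15.8400, V(3,3)=195.6100
Node (2,0) S=57.3034: V=(p*·150.4300+(1−p*)·52.1300)/1.02=120.4284; Δ=(150.4300−52.1300)/(67.6180−34.9551)=3.0095; B=V−Δ·S=-52.0277
Node (2,1) S=110.8492: V=(p*·15.8400+(1−p*)·150.4300)/1.02=52.5683; Δ=(15.8400−150.4300)/(130.8021−67.6180)=-2.1301; B=V−Δ·S=288.6911
Node (2,2) S=214.4296: V=(p*·195.6100+(1−p*)·15.8400)/1.02=142.3022; Δ=(195.6100−15.8400)/(253.0269−130.8021)=1.4708; B=V−Δ·S=-173.0838
Node (1,0) S=93.9400: V=(p*·52.5683+(1−p*)·120.4284)/1.02=70.2125; Δ=(52.5683−120.4284)/(110.8492−57.3034)=-1.2673; B=V−Δ·S=189.2654
Node (1,1) S=181.7200: V=(p*·142.3022+(1−p*)·52.5683)/1.02=114.8174; Δ=(142.3022−52.5683)/(214.4296−110.8492)=0.8663; B=V−Δ·S=-42.6105
Node (0,0) S=154.0000: V=(p*·114.8174+(1−p*)·70.2125)/1.02=100.2909; Δ=(114.8174−70.2125)/(181.7200−93.9400)=0.5081; B=V−Δ·S=22.0367
Self-financing check: at every node Δ·S+B equals the discounted successor values.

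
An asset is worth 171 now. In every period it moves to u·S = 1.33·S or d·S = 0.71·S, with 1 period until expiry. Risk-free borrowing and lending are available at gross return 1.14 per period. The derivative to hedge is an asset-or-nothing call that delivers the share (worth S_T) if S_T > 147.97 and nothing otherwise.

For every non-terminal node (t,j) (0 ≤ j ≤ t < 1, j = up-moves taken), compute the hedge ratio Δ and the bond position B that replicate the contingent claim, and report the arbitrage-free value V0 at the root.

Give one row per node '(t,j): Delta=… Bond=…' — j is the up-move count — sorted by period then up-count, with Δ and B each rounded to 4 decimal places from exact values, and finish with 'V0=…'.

(0,0): Delta=2.1452 Bond=-228.4597
V0=138.3629

Since d<R<u, set p* = (R−d)/(u−d) = 0.6935; price each node as the discounted p*-expectation of its children.
At expiry t=1: V(1,0)=0.0000, V(1,1)=227.4300
(0,0): S=171.0000. Δ = (V_up−V_dn)/(S_up−S_dn) = (227.4300−0.0000)/(227.4300−121.4100) = 2.1452. V = [p*·227.4300 + (1−p*)·0.0000]/1.14 = 138.3629. B = V − Δ·S = -228.4597.
Self-financing check: at every node Δ·S+B equals the discounted successor values.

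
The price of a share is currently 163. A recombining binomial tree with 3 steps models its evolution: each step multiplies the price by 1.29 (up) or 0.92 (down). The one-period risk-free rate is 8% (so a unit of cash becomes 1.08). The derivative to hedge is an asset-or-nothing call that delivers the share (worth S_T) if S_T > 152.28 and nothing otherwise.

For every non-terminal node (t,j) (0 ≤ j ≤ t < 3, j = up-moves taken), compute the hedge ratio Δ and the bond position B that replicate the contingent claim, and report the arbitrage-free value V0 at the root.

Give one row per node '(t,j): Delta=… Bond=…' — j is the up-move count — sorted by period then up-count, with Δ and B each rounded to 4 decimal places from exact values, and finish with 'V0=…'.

(0,0): Delta=1.5812 Bond=-113.1626
(1,0): Delta=2.2022 Bond=-215.3323
(1,1): Delta=1.0000 Bond=0.0000
(2,0): Delta=3.4865 Bond=-409.7466
(2,1): Delta=1.0000 Bond=0.0000
(2,2): Delta=1.0000 Bond=0.0000
V0=144.5782

No-arbitrage ⇒ martingale measure with p* = (R−d)/(u−d) = 0.4324.
Terminal payoffs: V(3,0)=0.0000, V(3,1)=177.9725, V(3,2)=249.5484, V(3,3)=349.9103
  t=2,j=0: stock 137.9632 → up 177.9725 (V=177.9725), down 126.9261 (V=0.0000). Price 71.2603; hedge Δ=3.4865, bond B=-409.7466.
  t=2,j=1: stock 193.4484 → up 249.5484 (V=249.5484), down 177.9725 (V=177.9725). Price 193.4484; hedge Δ=1.0000, bond B=0.0000.
  t=2,j=2: stock 271.2483 → up 349.9103 (V=349.9103), down 249.5484 (V=249.5484). Price 271.2483; hedge Δ=1.0000, bond B=0.0000.
  t=1,j=0: stock 149.9600 → up 193.4484 (V=193.4484), down 137.9632 (V=71.2603). Price 114.9059; hedge Δ=2.2022, bond B=-215.3323.
  t=1,j=1: stock 210.2700 → up 271.2483 (V=271.2483), down 193.4484 (V=193.4484). Price 210.2700; hedge Δ=1.0000, bond B=0.0000.
  t=0,j=0: stock 163.0000 → up 210.2700 (V=210.2700), down 149.9600 (V=114.9059). Price 144.5782; hedge Δ=1.5812, bond B=-113.1626.
Each (Δ,B) replicates both successor values, so the strategy is self-financing and V0 is arbitrage-free.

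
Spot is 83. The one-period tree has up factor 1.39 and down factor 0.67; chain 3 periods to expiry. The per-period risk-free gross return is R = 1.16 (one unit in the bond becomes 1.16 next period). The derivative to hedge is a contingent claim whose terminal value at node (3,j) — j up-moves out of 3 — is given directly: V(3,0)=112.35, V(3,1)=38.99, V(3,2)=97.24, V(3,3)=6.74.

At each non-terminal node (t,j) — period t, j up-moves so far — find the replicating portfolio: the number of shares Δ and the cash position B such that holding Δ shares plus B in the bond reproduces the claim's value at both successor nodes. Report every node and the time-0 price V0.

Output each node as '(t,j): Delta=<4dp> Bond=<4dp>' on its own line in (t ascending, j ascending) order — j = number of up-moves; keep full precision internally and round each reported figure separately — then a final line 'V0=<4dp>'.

(0,0): Delta=-0.2994 Bond=61.4119
(1,0): Delta=0.3490 Bond=35.1829
(1,1): Delta=-0.4461 Bond=88.1615
(2,0): Delta=-2.7346 Bond=155.7031
(2,1): Delta=1.0466 Bond=-13.1163
(2,2): Delta=-0.7838 Bond=156.4270
V0=36.5628

Since d<R<u, set p* = (R−d)/(u−d) = 0.6806; price each node as the discounted p*-expectation of its children.
Payoff layer (t=3): V(3,0)=112.3500, V(3,1)=38.9900, V(3,2)=97.2400, V(3,3)=6.7400
Node (2,0) S=37.2587: V=(p*·38.9900+(1−p*)·112.3500)/1.16=53.8142; Δ=(38.9900−112.3500)/(51.7896−24.9633)=-2.7346; B=V−Δ·S=155.7031
Node (2,1) S=77.2979: V=(p*·97.2400+(1−p*)·38.9900)/1.16=67.7865; Δ=(97.2400−38.9900)/(107.4441−51.7896)=1.0466; B=V−Δ·S=-13.1163
Node (2,2) S=160.3643: V=(p*·6.7400+(1−p*)·97.2400)/1.16=30.7325; Δ=(6.7400−97.2400)/(222.9064−107.4441)=-0.7838; B=V−Δ·S=156.4270
Node (1,0) S=55.6100: V=(p*·67.7865+(1−p*)·53.8142)/1.16=54.5889; Δ=(67.7865−53.8142)/(77.2979−37.2587)=0.3490; B=V−Δ·S=35.1829
Node (1,1) S=115.3700: V=(p*·30.7325+(1−p*)·67.7865)/1.16=36.6976; Δ=(30.7325−67.7865)/(160.3643−77.2979)=-0.4461; B=V−Δ·S=88.1615
Node (0,0) S=83.0000: V=(p*·36.6976+(1−p*)·54.5889)/1.16=36.5628; Δ=(36.6976−54.5889)/(115.3700−55.6100)=-0.2994; B=V−Δ·S=61.4119
The time-0 hedge costs 36.5628, which is the no-arbitrage price.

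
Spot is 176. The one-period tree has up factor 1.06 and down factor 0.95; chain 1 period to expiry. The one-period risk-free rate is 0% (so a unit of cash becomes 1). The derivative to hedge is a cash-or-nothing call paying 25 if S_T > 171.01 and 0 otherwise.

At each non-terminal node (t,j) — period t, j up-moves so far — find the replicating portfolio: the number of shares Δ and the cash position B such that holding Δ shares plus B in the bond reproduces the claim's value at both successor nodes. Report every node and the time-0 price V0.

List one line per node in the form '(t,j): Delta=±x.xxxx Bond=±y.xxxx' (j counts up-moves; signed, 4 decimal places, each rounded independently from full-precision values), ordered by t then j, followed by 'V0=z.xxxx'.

(0,0): Delta=1.2913 Bond=-215.9091
V0=11.3636

The replicating-portfolio and risk-neutral prices coincide; use p* = (1−0.95)/(1.06−0.95) = 0.4545 for the latter.
Payoff layer (t=1): V(1,0)=0.0000, V(1,1)=25.0000
(0,0): S=176.0000. Δ = (V_up−V_dn)/(S_up−S_dn) = (25.0000−0.0000)/(186.5600−167.2000) = 1.2913. V = [p*·25.0000 + (1−p*)·0.0000]/1 = 11.3636. B = V − Δ·S = -215.9091.
Check: Δ(0,0)·S0 + B(0,0) = 11.3636 = V0.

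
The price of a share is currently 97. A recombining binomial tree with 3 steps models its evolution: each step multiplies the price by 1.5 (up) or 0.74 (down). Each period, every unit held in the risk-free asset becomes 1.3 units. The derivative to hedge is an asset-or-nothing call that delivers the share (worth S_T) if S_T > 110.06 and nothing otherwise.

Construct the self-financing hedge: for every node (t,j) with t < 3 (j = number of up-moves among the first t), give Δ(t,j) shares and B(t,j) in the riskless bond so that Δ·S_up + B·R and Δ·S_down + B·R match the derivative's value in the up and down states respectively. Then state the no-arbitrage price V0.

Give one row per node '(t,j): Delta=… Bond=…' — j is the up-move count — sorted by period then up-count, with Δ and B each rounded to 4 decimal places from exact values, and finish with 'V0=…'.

(0,0): Delta=1.2256 Bond=-27.7584
(1,0): Delta=1.6780 Bond=-68.5633
(1,1): Delta=1.1459 Bond=-24.4869
(2,0): Delta=0.0000 Bond=0.0000
(2,1): Delta=1.9737 Bond=-120.9653
(2,2): Delta=1.0000 Bond=0.0000
V0=91.1223

Since d<R<u, set p* = (R−d)/(u−d) = 0.7368; price each node as the discounted p*-expectation of its children.
Payoff layer (t=3): V(3,0)=0.0000, V(3,1)=0.0000, V(3,2)=161.5050, V(3,3)=327.3750
Node (2,0) S=53.1172: V=(p*·0.0000+(1−p*)·0.0000)/1.3=0.0000; Δ=(0.0000−0.0000)/(79.6758−39.3067)=0.0000; B=V−Δ·S=0.0000
Node (2,1) S=107.6700: V=(p*·161.5050+(1−p*)·0.0000)/1.3=91.5413; Δ=(161.5050−0.0000)/(161.5050−79.6758)=1.9737; B=V−Δ·S=-120.9653
Node (2,2) S=218.2500: V=(p*·327.3750+(1−p*)·161.5050)/1.3=218.2500; Δ=(327.3750−161.5050)/(327.3750−161.5050)=1.0000; B=V−Δ·S=0.0000
Node (1,0) S=71.7800: V=(p*·91.5413+(1−p*)·0.0000)/1.3=51.8858; Δ=(91.5413−0.0000)/(107.6700−53.1172)=1.6780; B=V−Δ·S=-68.5633
Node (1,1) S=145.5000: V=(p*·218.2500+(1−p*)·91.5413)/1.3=142.2351; Δ=(218.2500−91.5413)/(218.2500−107.6700)=1.1459; B=V−Δ·S=-24.4869
Node (0,0) S=97.0000: V=(p*·142.2351+(1−p*)·51.8858)/1.3=91.1223; Δ=(142.2351−51.8858)/(145.5000−71.7800)=1.2256; B=V−Δ·S=-27.7584
Check: Δ(0,0)·S0 + B(0,0) = 91.1223 = V0.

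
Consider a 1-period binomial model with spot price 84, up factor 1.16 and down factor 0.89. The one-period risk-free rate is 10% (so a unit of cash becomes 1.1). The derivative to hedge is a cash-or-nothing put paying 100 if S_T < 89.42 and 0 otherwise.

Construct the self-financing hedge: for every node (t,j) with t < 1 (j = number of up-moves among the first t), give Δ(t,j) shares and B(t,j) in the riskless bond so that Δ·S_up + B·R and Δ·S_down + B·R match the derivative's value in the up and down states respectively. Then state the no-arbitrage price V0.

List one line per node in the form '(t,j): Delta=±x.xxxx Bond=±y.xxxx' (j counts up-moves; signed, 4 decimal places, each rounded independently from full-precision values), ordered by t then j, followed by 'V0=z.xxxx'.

(0,0): Delta=-4.4092 Bond=390.5724
V0=20.2020

Risk-neutral probability p* = (R−d)/(u−d) = (1.1−0.89)/(1.16−0.89) = 0.7778.
Terminal values V(1,·): V(1,0)=100.0000, V(1,1)=0.0000
  t=0,j=0: stock 84.0000 → up 97.4400 (V=0.0000), down 74.7600 (V=100.0000). Price 20.2020; hedge Δ=-4.4092, bond B=390.5724.
Root portfolio cost Δ·84+B reproduces V0=20.2020.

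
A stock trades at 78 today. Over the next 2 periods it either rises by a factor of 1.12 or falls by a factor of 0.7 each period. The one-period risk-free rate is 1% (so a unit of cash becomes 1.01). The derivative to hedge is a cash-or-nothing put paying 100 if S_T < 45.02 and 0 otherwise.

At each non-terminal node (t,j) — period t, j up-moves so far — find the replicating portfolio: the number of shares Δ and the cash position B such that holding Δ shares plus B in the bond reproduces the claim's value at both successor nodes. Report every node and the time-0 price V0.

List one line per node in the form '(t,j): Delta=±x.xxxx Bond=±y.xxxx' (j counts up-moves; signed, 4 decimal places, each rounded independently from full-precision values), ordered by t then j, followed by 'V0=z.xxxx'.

(0,0): Delta=-0.7915 Bond=68.4651
(1,0): Delta=-4.3607 Bond=264.0264
(1,1): Delta=0.0000 Bond=0.0000
V0=6.7243

The replicating-portfolio and risk-neutral prices coincide; use p* = (1.01−0.7)/(1.12−0.7) = 0.7381 for the latter.
Payoff layer (t=2): V(2,0)=100.0000, V(2,1)=0.0000, V(2,2)=0.0000
  t=1,j=0: stock 54.6000 → up 61.1520 (V=0.0000), down 38.2200 (V=100.0000). Price 25.9312; hedge Δ=-4.3607, bond B=264.0264.
  t=1,j=1: stock 87.3600 → up 97.8432 (V=0.0000), down 61.1520 (V=0.0000). Price 0.0000; hedge Δ=0.0000, bond B=0.0000.
  t=0,j=0: stock 78.0000 → up 87.3600 (V=0.0000), down 54.6000 (V=25.9312). Price 6.7243; hedge Δ=-0.7915, bond B=68.4651.
Self-financing check: at every node Δ·S+B equals the discounted successor values.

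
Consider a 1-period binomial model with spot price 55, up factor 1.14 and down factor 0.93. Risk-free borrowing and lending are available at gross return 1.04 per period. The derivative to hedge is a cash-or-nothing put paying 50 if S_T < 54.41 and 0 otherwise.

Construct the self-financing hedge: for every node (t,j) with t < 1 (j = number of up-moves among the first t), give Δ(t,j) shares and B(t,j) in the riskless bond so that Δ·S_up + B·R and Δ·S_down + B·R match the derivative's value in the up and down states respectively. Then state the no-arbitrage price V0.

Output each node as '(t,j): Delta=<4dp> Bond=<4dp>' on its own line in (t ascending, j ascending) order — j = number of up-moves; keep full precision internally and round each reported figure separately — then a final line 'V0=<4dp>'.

(0,0): Delta=-4.3290 Bond=260.9890
V0=22.8938

Under the risk-neutral measure, an up-move has probability p* = (R−d)/(u−d) = 0.5238 and values discount at R = 1.04.
Payoff layer (t=1): V(1,0)=50.0000, V(1,1)=0.0000
Node (0,0) S=55.0000: V=(p*·0.0000+(1−p*)·50.0000)/1.04=22.8938; Δ=(0.0000−50.0000)/(62.7000−51.1500)=-4.3290; B=V−Δ·S=260.9890
Check: Δ(0,0)·S0 + B(0,0) = 22.8938 = V0.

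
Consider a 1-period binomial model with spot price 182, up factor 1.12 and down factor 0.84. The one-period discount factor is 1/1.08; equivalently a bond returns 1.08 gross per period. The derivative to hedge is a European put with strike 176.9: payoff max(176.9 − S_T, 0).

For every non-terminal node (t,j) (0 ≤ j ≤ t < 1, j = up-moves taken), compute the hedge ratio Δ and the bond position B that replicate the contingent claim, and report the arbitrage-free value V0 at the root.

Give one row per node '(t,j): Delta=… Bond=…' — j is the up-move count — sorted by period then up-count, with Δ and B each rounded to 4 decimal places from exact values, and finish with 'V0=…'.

The replicating-portfolio and risk-neutral prices coincide; use p* = (1.08−0.84)/(1.12−0.84) = 0.8571 for the latter.
Terminal values V(1,·): V(1,0)=24.0200, V(1,1)=0.0000
Node (0,0) S=182.0000: V=(p*·0.0000+(1−p*)·24.0200)/1.08=3.1772; Δ=(0.0000−24.0200)/(203.8400−152.8800)=-0.4714; B=V−Δ·S=88.9630
The time-0 hedge costs 3.1772, which is the no-arbitrage price.

(0,0): Delta=-0.4714 Bond=88.9630
V0=3.1772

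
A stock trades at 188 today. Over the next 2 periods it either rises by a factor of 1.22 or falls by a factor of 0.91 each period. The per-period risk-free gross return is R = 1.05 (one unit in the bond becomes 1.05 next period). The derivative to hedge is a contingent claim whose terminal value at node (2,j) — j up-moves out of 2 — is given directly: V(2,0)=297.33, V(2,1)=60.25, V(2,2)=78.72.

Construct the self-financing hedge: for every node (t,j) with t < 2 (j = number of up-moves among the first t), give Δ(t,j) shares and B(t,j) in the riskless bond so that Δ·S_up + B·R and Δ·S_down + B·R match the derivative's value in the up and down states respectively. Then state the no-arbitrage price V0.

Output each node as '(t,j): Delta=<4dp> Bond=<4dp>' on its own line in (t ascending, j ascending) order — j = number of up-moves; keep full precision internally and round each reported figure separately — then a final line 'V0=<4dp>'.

(0,0): Delta=-1.9883 Bond=496.5287
(1,0): Delta=-4.4703 Bond=945.9757
(1,1): Delta=0.2598 Bond=5.7444
V0=122.7335

Since d<R<u, set p* = (R−d)/(u−d) = 0.4516; price each node as the discounted p*-expectation of its children.
Terminal payoffs: V(2,0)=297.3300, V(2,1)=60.2500, V(2,2)=78.7200
Node (1,0) S=171.0800: V=(p*·60.2500+(1−p*)·297.3300)/1.05=181.2015; Δ=(60.2500−297.3300)/(208.7176−155.6828)=-4.4703; B=V−Δ·S=945.9757
Node (1,1) S=229.3600: V=(p*·78.7200+(1−p*)·60.2500)/1.05=65.3250; Δ=(78.7200−60.2500)/(279.8192−208.7176)=0.2598; B=V−Δ·S=5.7444
Node (0,0) S=188.0000: V=(p*·65.3250+(1−p*)·181.2015)/1.05=122.7335; Δ=(65.3250−181.2015)/(229.3600−171.0800)=-1.9883; B=V−Δ·S=496.5287
Each (Δ,B) replicates both successor values, so the strategy is self-financing and V0 is arbitrage-free.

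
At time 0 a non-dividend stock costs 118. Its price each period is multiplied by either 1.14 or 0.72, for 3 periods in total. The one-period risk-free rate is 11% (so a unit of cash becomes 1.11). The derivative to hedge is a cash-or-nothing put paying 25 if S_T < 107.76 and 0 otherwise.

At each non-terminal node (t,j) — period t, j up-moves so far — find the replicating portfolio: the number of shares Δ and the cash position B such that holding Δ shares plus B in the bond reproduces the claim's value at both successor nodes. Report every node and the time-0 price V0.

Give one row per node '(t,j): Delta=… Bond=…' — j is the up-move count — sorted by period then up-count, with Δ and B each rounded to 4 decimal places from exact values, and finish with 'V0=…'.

(0,0): Delta=-0.0543 Bond=6.6751
(1,0): Delta=-0.5861 Bond=52.5898
(1,1): Delta=-0.0285 Bond=3.9339
(2,0): Delta=0.0000 Bond=22.5225
(2,1): Delta=-0.6146 Bond=61.1326
(2,2): Delta=0.0000 Bond=0.0000
V0=0.2665

No-arbitrage ⇒ martingale measure with p* = (R−d)/(u−d) = 0.9286.
Payoff layer (t=3): V(3,0)=25.0000, V(3,1)=25.0000, V(3,2)=0.0000, V(3,3)=0.0000
  t=2,j=0: stock 61.1712 → up 69.7352 (V=25.0000), down 44.0433 (V=25.0000). Price 22.5225; hedge Δ=0.0000, bond B=22.5225.
  t=2,j=1: stock 96.8544 → up 110.4140 (V=0.0000), down 69.7352 (V=25.0000). Price 1.6088; hedge Δ=-0.6146, bond B=61.1326.
  t=2,j=2: stock 153.3528 → up 174.8222 (V=0.0000), down 110.4140 (V=0.0000). Price 0.0000; hedge Δ=0.0000, bond B=0.0000.
  t=1,j=0: stock 84.9600 → up 96.8544 (V=1.6088), down 61.1712 (V=22.5225). Price 2.7951; hedge Δ=-0.5861, bond B=52.5898.
  t=1,j=1: stock 134.5200 → up 153.3528 (V=0.0000), down 96.8544 (V=1.6088). Price 0.1035; hedge Δ=-0.0285, bond B=3.9339.
  t=0,j=0: stock 118.0000 → up 134.5200 (V=0.1035), down 84.9600 (V=2.7951). Price 0.2665; hedge Δ=-0.0543, bond B=6.6751.
Root portfolio cost Δ·118+B reproduces V0=0.2665.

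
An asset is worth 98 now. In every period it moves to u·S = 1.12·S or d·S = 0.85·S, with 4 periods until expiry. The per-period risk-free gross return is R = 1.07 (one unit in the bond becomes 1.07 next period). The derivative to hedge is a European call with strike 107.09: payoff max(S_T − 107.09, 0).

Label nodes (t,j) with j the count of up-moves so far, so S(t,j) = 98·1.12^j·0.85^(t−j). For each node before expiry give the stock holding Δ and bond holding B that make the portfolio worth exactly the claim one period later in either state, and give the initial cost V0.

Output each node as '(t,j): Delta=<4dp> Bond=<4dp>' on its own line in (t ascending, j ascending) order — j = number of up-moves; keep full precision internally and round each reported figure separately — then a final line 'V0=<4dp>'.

(0,0): Delta=0.7335 Bond=-53.0027
(1,0): Delta=0.2563 Bond=-16.9602
(1,1): Delta=0.8158 Bond=-65.7476
(2,0): Delta=0.0000 Bond=0.0000
(2,1): Delta=0.3005 Bond=-22.2718
(2,2): Delta=0.9047 Bond=-81.2767
(3,0): Delta=0.0000 Bond=0.0000
(3,1): Delta=0.0000 Bond=0.0000
(3,2): Delta=0.3523 Bond=-29.2469
(3,3): Delta=1.0000 Bond=-100.0841
V0=18.8827

Since d<R<u, set p* = (R−d)/(u−d) = 0.8148; price each node as the discounted p*-expectation of its children.
Payoff layer (t=4): V(4,0)=0.0000, V(4,1)=0.0000, V(4,2)=0.0000, V(4,3)=9.9405, V(4,4)=47.1149
(3,0): S=60.1842. Δ = (V_up−V_dn)/(S_up−S_dn) = (0.0000−0.0000)/(67.4064−51.1566) = 0.0000. V = [p*·0.0000 + (1−p*)·0.0000]/1.07 = 0.0000. B = V − Δ·S = 0.0000.
(3,1): S=79.3016. Δ = (V_up−V_dn)/(S_up−S_dn) = (0.0000−0.0000)/(88.8178−67.4064) = 0.0000. V = [p*·0.0000 + (1−p*)·0.0000]/1.07 = 0.0000. B = V − Δ·S = 0.0000.
(3,2): S=104.4915. Δ = (V_up−V_dn)/(S_up−S_dn) = (9.9405−0.0000)/(117.0305−88.8178) = 0.3523. V = [p*·9.9405 + (1−p*)·0.0000]/1.07 = 7.5698. B = V − Δ·S = -29.2469.
(3,3): S=137.6829. Δ = (V_up−V_dn)/(S_up−S_dn) = (47.1149−9.9405)/(154.2049−117.0305) = 1.0000. V = [p*·47.1149 + (1−p*)·9.9405]/1.07 = 37.5988. B = V − Δ·S = -100.0841.
(2,0): S=70.8050. Δ = (V_up−V_dn)/(S_up−S_dn) = (0.0000−0.0000)/(79.3016−60.1842) = 0.0000. V = [p*·0.0000 + (1−p*)·0.0000]/1.07 = 0.0000. B = V − Δ·S = 0.0000.
(2,1): S=93.2960. Δ = (V_up−V_dn)/(S_up−S_dn) = (7.5698−0.0000)/(104.4915−79.3016) = 0.3005. V = [p*·7.5698 + (1−p*)·0.0000]/1.07 = 5.7645. B = V − Δ·S = -22.2718.
(2,2): S=122.9312. Δ = (V_up−V_dn)/(S_up−S_dn) = (37.5988−7.5698)/(137.6829−104.4915) = 0.9047. V = [p*·37.5988 + (1−p*)·7.5698]/1.07 = 29.9420. B = V − Δ·S = -81.2767.
(1,0): S=83.3000. Δ = (V_up−V_dn)/(S_up−S_dn) = (5.7645−0.0000)/(93.2960−70.8050) = 0.2563. V = [p*·5.7645 + (1−p*)·0.0000]/1.07 = 4.3897. B = V − Δ·S = -16.9602.
(1,1): S=109.7600. Δ = (V_up−V_dn)/(S_up−S_dn) = (29.9420−5.7645)/(122.9312−93.2960) = 0.8158. V = [p*·29.9420 + (1−p*)·5.7645]/1.07 = 23.7987. B = V − Δ·S = -65.7476.
(0,0): S=98.0000. Δ = (V_up−V_dn)/(S_up−S_dn) = (23.7987−4.3897)/(109.7600−83.3000) = 0.7335. V = [p*·23.7987 + (1−p*)·4.3897]/1.07 = 18.8827. B = V − Δ·S = -53.0027.
Each (Δ,B) replicates both successor values, so the strategy is self-financing and V0 is arbitrage-free.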